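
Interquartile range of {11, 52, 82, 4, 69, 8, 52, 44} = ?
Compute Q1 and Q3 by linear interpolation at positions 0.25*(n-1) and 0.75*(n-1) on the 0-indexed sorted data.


Sorted: 4, 8, 11, 44, 52, 52, 69, 82
Q1 (25th %ile) = 10.2500
Q3 (75th %ile) = 56.2500
IQR = 56.2500 - 10.2500 = 46.0000

IQR = 46.0000


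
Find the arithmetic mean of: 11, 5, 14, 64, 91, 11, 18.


Sum = 11 + 5 + 14 + 64 + 91 + 11 + 18 = 214
n = 7
Mean = 214/7 = 30.5714

Mean = 30.5714


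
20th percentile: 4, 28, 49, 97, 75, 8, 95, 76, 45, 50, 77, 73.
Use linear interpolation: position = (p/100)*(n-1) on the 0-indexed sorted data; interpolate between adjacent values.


Sorted: 4, 8, 28, 45, 49, 50, 73, 75, 76, 77, 95, 97
n = 12
Index = 20/100 * 11 = 2.2000
Lower = data[2] = 28, Upper = data[3] = 45
P20 = 28 + 0.2000*(17) = 31.4000

P20 = 31.4000


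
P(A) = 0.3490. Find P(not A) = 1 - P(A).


P(not A) = 1 - 0.3490 = 0.6510

P(not A) = 0.6510


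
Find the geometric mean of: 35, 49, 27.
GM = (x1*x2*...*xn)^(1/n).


Product = 35 × 49 × 27 = 46305
GM = 46305^(1/3) = 35.9095

GM = 35.9095


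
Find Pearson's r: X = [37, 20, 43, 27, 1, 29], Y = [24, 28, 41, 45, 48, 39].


Mean X = 26.1667, Mean Y = 37.5000
SD X = 13.421583, SD Y = 8.693868
Cov = -47.083333
r = -47.083333/(13.421583*8.693868) = -0.4035

r = -0.4035


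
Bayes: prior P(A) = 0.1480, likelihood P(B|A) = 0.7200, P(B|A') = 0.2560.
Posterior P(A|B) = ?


P(B) = P(B|A)*P(A) + P(B|A')*P(A')
= 0.7200*0.1480 + 0.2560*0.8520
= 0.106560 + 0.218112 = 0.324672
P(A|B) = 0.106560/0.324672 = 0.3282

P(A|B) = 0.3282


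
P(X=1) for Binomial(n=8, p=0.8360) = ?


C(8,1) = 8
p^1 = 0.836000
(1-p)^7 = 3.190854e-06
P = 8 * 0.836000 * 3.190854e-06 = 2.1340e-05

P(X=1) = 2.1340e-05


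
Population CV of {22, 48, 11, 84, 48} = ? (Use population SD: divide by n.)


Mean = 42.6000
SD = 25.2792
CV = (25.2792/42.6000)*100 = 59.3409%

CV = 59.3409%


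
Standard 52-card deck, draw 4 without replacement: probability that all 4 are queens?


P(all queens) = (4/52) × (3/51) × (2/50) × (1/49)
= 3.6938e-06

P = 3.6938e-06


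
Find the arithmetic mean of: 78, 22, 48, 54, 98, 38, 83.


Sum = 78 + 22 + 48 + 54 + 98 + 38 + 83 = 421
n = 7
Mean = 421/7 = 60.1429

Mean = 60.1429


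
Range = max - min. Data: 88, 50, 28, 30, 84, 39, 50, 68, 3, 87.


Max = 88, Min = 3
Range = 88 - 3 = 85

Range = 85


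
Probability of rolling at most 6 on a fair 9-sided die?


Favorable outcomes (roll ≤ 6): 6
Total outcomes = 9
P = 6/9 = 0.6667

P = 0.6667


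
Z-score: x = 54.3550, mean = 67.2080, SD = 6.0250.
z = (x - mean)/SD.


z = (54.3550 - 67.2080)/6.0250
= -12.8530/6.0250
= -2.1333

z = -2.1333


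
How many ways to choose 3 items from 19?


C(19,3) = 19!/(3! × 16!)
= 121645100408832000/(6 × 20922789888000)
= 969

C(19,3) = 969


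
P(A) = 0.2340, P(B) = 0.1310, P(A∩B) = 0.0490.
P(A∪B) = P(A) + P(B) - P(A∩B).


P(A∪B) = 0.2340 + 0.1310 - 0.0490
= 0.3650 - 0.0490
= 0.3160

P(A∪B) = 0.3160


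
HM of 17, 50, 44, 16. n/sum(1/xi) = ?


Sum of reciprocals = 1/17 + 1/50 + 1/44 + 1/16 = 0.164051
HM = 4/0.164051 = 24.3827

HM = 24.3827


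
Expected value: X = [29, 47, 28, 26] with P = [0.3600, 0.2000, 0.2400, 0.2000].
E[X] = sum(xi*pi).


E[X] = 29*0.3600 + 47*0.2000 + 28*0.2400 + 26*0.2000
= 10.4400 + 9.4000 + 6.7200 + 5.2000
= 31.7600

E[X] = 31.7600


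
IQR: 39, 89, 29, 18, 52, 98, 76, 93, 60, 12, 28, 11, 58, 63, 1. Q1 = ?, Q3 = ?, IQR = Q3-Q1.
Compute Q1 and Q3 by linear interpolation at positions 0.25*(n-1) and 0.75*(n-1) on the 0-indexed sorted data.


Sorted: 1, 11, 12, 18, 28, 29, 39, 52, 58, 60, 63, 76, 89, 93, 98
Q1 (25th %ile) = 23.0000
Q3 (75th %ile) = 69.5000
IQR = 69.5000 - 23.0000 = 46.5000

IQR = 46.5000


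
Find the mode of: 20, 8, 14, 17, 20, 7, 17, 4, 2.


Frequencies: 2:1, 4:1, 7:1, 8:1, 14:1, 17:2, 20:2
Max frequency = 2
Mode = 17, 20

Mode = 17, 20


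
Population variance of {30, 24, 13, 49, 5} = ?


Mean = 24.2000
Squared deviations: 33.6400, 0.0400, 125.4400, 615.0400, 368.6400
Sum = 1142.8000
Variance = 1142.8000/5 = 228.5600

Variance = 228.5600


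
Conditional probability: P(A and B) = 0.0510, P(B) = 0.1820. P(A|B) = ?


P(A|B) = 0.0510/0.1820 = 0.2802

P(A|B) = 0.2802


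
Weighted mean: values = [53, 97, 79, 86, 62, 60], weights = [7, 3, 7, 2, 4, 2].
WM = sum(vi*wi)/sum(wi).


Numerator = 53*7 + 97*3 + 79*7 + 86*2 + 62*4 + 60*2 = 1755
Denominator = 7 + 3 + 7 + 2 + 4 + 2 = 25
WM = 1755/25 = 70.2000

WM = 70.2000


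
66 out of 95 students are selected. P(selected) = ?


P = 66/95 = 0.6947

P = 0.6947


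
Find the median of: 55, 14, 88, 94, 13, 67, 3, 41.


Sorted: 3, 13, 14, 41, 55, 67, 88, 94
n = 8 (even)
Middle values: 41 and 55
Median = (41+55)/2 = 48.0000

Median = 48.0000


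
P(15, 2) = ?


P(15,2) = 15!/13!
= 1307674368000/6227020800
= 210

P(15,2) = 210


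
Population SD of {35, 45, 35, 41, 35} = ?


Mean = 38.2000
Variance = 16.9600
SD = sqrt(16.9600) = 4.1183

SD = 4.1183


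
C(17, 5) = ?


C(17,5) = 17!/(5! × 12!)
= 355687428096000/(120 × 479001600)
= 6188

C(17,5) = 6188


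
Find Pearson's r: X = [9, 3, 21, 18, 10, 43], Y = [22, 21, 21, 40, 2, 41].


Mean X = 17.3333, Mean Y = 24.5000
SD X = 12.918548, SD Y = 13.225606
Cov = 109.500000
r = 109.500000/(12.918548*13.225606) = 0.6409

r = 0.6409


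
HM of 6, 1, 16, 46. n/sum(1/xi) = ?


Sum of reciprocals = 1/6 + 1/1 + 1/16 + 1/46 = 1.250906
HM = 4/1.250906 = 3.1977

HM = 3.1977


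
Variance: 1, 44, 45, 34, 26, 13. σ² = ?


Mean = 27.1667
Squared deviations: 684.6944, 283.3611, 318.0278, 46.6944, 1.3611, 200.6944
Sum = 1534.8333
Variance = 1534.8333/6 = 255.8056

Variance = 255.8056


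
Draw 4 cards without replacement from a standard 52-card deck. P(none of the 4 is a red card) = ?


P(no red cards) = (26/52) × (25/51) × (24/50) × (23/49)
= 0.0552

P = 0.0552


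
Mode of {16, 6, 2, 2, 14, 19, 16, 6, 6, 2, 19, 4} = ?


Frequencies: 2:3, 4:1, 6:3, 14:1, 16:2, 19:2
Max frequency = 3
Mode = 2, 6

Mode = 2, 6


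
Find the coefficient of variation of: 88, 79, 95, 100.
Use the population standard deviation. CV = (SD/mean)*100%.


Mean = 90.5000
SD = 7.8899
CV = (7.8899/90.5000)*100 = 8.7181%

CV = 8.7181%


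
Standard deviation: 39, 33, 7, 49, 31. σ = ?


Mean = 31.8000
Variance = 192.9600
SD = sqrt(192.9600) = 13.8910

SD = 13.8910


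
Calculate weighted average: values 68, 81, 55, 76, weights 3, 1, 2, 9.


Numerator = 68*3 + 81*1 + 55*2 + 76*9 = 1079
Denominator = 3 + 1 + 2 + 9 = 15
WM = 1079/15 = 71.9333

WM = 71.9333


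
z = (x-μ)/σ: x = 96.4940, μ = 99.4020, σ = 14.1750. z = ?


z = (96.4940 - 99.4020)/14.1750
= -2.9080/14.1750
= -0.2051

z = -0.2051


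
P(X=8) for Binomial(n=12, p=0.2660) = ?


C(12,8) = 495
p^8 = 2.506416e-05
(1-p)^4 = 0.290258
P = 495 * 2.506416e-05 * 0.290258 = 0.0036

P(X=8) = 0.0036


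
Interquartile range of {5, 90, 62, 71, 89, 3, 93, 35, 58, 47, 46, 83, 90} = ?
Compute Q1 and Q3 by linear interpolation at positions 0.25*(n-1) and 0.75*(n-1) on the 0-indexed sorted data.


Sorted: 3, 5, 35, 46, 47, 58, 62, 71, 83, 89, 90, 90, 93
Q1 (25th %ile) = 46.0000
Q3 (75th %ile) = 89.0000
IQR = 89.0000 - 46.0000 = 43.0000

IQR = 43.0000


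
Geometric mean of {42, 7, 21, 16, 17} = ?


Product = 42 × 7 × 21 × 16 × 17 = 1679328
GM = 1679328^(1/5) = 17.5803

GM = 17.5803


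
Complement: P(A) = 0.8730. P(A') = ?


P(not A) = 1 - 0.8730 = 0.1270

P(not A) = 0.1270


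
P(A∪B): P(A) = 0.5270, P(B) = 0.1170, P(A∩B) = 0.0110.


P(A∪B) = 0.5270 + 0.1170 - 0.0110
= 0.6440 - 0.0110
= 0.6330

P(A∪B) = 0.6330


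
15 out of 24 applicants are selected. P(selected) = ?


P = 15/24 = 0.6250

P = 0.6250


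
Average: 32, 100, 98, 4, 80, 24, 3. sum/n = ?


Sum = 32 + 100 + 98 + 4 + 80 + 24 + 3 = 341
n = 7
Mean = 341/7 = 48.7143

Mean = 48.7143


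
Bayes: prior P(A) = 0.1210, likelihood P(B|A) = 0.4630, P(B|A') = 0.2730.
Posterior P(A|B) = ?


P(B) = P(B|A)*P(A) + P(B|A')*P(A')
= 0.4630*0.1210 + 0.2730*0.8790
= 0.056023 + 0.239967 = 0.295990
P(A|B) = 0.056023/0.295990 = 0.1893

P(A|B) = 0.1893


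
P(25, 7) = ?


P(25,7) = 25!/18!
= 15511210043330985984000000/6402373705728000
= 2422728000

P(25,7) = 2422728000


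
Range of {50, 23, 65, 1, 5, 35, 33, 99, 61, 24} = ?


Max = 99, Min = 1
Range = 99 - 1 = 98

Range = 98


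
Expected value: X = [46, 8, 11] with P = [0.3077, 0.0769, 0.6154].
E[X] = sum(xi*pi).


E[X] = 46*0.3077 + 8*0.0769 + 11*0.6154
= 14.1542 + 0.6152 + 6.7694
= 21.5388

E[X] = 21.5388


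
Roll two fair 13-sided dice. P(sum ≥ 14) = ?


Total outcomes = 13×13 = 169
Favorable (sum ≥ 14): 91
P = 91/169 = 0.5385

P = 0.5385


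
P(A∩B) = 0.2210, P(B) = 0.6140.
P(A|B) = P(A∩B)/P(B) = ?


P(A|B) = 0.2210/0.6140 = 0.3599

P(A|B) = 0.3599


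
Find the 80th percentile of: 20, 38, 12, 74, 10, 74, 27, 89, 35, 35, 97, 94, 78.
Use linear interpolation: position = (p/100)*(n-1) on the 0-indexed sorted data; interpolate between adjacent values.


Sorted: 10, 12, 20, 27, 35, 35, 38, 74, 74, 78, 89, 94, 97
n = 13
Index = 80/100 * 12 = 9.6000
Lower = data[9] = 78, Upper = data[10] = 89
P80 = 78 + 0.6000*(11) = 84.6000

P80 = 84.6000


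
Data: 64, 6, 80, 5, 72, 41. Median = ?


Sorted: 5, 6, 41, 64, 72, 80
n = 6 (even)
Middle values: 41 and 64
Median = (41+64)/2 = 52.5000

Median = 52.5000


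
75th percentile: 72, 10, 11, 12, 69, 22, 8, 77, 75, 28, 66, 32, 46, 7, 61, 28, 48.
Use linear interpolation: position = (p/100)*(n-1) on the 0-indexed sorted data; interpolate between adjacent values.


Sorted: 7, 8, 10, 11, 12, 22, 28, 28, 32, 46, 48, 61, 66, 69, 72, 75, 77
n = 17
Index = 75/100 * 16 = 12.0000
Lower = data[12] = 66, Upper = data[13] = 69
P75 = 66 + 0*(3) = 66.0000

P75 = 66.0000


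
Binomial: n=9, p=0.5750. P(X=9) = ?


C(9,9) = 1
p^9 = 0.006871
(1-p)^0 = 1.000000
P = 1 * 0.006871 * 1.000000 = 0.0069

P(X=9) = 0.0069


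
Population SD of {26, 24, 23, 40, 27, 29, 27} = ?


Mean = 28.0000
Variance = 27.4286
SD = sqrt(27.4286) = 5.2372

SD = 5.2372


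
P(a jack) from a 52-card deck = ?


4 jacks in 52 cards
P = 4/52 = 0.0769

P = 0.0769


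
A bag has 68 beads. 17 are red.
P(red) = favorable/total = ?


P = 17/68 = 0.2500

P = 0.2500


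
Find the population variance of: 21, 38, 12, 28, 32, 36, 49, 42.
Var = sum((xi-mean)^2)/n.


Mean = 32.2500
Squared deviations: 126.5625, 33.0625, 410.0625, 18.0625, 0.0625, 14.0625, 280.5625, 95.0625
Sum = 977.5000
Variance = 977.5000/8 = 122.1875

Variance = 122.1875


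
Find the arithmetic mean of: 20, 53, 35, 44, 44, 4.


Sum = 20 + 53 + 35 + 44 + 44 + 4 = 200
n = 6
Mean = 200/6 = 33.3333

Mean = 33.3333


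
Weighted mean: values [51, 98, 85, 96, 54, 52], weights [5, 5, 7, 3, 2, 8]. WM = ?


Numerator = 51*5 + 98*5 + 85*7 + 96*3 + 54*2 + 52*8 = 2152
Denominator = 5 + 5 + 7 + 3 + 2 + 8 = 30
WM = 2152/30 = 71.7333

WM = 71.7333


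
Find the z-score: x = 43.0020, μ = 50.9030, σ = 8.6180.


z = (43.0020 - 50.9030)/8.6180
= -7.9010/8.6180
= -0.9168

z = -0.9168


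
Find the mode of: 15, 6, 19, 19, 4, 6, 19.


Frequencies: 4:1, 6:2, 15:1, 19:3
Max frequency = 3
Mode = 19

Mode = 19


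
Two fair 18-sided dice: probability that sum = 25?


Total outcomes = 18×18 = 324
Favorable (sum = 25): 12
P = 12/324 = 0.0370

P = 0.0370


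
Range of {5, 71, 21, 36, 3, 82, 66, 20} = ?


Max = 82, Min = 3
Range = 82 - 3 = 79

Range = 79


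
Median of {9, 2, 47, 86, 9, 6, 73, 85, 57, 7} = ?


Sorted: 2, 6, 7, 9, 9, 47, 57, 73, 85, 86
n = 10 (even)
Middle values: 9 and 47
Median = (9+47)/2 = 28.0000

Median = 28.0000


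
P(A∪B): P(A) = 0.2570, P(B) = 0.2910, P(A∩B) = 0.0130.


P(A∪B) = 0.2570 + 0.2910 - 0.0130
= 0.5480 - 0.0130
= 0.5350

P(A∪B) = 0.5350


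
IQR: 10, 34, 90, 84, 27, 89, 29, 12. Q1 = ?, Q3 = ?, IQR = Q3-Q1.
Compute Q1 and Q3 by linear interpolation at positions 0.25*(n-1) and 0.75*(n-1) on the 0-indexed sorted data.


Sorted: 10, 12, 27, 29, 34, 84, 89, 90
Q1 (25th %ile) = 23.2500
Q3 (75th %ile) = 85.2500
IQR = 85.2500 - 23.2500 = 62.0000

IQR = 62.0000


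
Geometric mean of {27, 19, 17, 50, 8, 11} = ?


Product = 27 × 19 × 17 × 50 × 8 × 11 = 38372400
GM = 38372400^(1/6) = 18.3655

GM = 18.3655


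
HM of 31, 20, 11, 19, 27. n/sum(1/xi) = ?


Sum of reciprocals = 1/31 + 1/20 + 1/11 + 1/19 + 1/27 = 0.262836
HM = 5/0.262836 = 19.0233

HM = 19.0233


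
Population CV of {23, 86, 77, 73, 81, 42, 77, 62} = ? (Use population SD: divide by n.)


Mean = 65.1250
SD = 20.4661
CV = (20.4661/65.1250)*100 = 31.4258%

CV = 31.4258%


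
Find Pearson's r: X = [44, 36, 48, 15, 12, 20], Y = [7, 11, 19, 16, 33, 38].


Mean X = 29.1667, Mean Y = 20.6667
SD X = 14.147045, SD Y = 11.234866
Cov = -100.777778
r = -100.777778/(14.147045*11.234866) = -0.6341

r = -0.6341


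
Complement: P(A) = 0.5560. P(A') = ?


P(not A) = 1 - 0.5560 = 0.4440

P(not A) = 0.4440


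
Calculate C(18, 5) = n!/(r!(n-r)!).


C(18,5) = 18!/(5! × 13!)
= 6402373705728000/(120 × 6227020800)
= 8568

C(18,5) = 8568


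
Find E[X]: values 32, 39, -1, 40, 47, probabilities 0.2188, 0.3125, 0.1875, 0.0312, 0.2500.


E[X] = 32*0.2188 + 39*0.3125 - 1*0.1875 + 40*0.0312 + 47*0.2500
= 7.0016 + 12.1875 - 0.1875 + 1.2480 + 11.7500
= 31.9996

E[X] = 31.9996


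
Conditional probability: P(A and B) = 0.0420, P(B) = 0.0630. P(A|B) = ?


P(A|B) = 0.0420/0.0630 = 0.6667

P(A|B) = 0.6667


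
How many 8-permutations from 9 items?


P(9,8) = 9!/1!
= 362880/1
= 362880

P(9,8) = 362880


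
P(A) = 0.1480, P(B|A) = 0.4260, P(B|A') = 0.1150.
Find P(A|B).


P(B) = P(B|A)*P(A) + P(B|A')*P(A')
= 0.4260*0.1480 + 0.1150*0.8520
= 0.063048 + 0.097980 = 0.161028
P(A|B) = 0.063048/0.161028 = 0.3915

P(A|B) = 0.3915


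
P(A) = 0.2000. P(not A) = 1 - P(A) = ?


P(not A) = 1 - 0.2000 = 0.8000

P(not A) = 0.8000


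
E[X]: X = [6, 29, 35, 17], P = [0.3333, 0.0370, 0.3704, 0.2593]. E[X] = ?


E[X] = 6*0.3333 + 29*0.0370 + 35*0.3704 + 17*0.2593
= 1.9998 + 1.0730 + 12.9640 + 4.4081
= 20.4449

E[X] = 20.4449


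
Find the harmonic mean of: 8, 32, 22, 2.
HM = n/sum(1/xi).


Sum of reciprocals = 1/8 + 1/32 + 1/22 + 1/2 = 0.701705
HM = 4/0.701705 = 5.7004

HM = 5.7004


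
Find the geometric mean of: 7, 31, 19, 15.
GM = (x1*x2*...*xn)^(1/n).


Product = 7 × 31 × 19 × 15 = 61845
GM = 61845^(1/4) = 15.7698

GM = 15.7698


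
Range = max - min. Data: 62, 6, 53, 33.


Max = 62, Min = 6
Range = 62 - 6 = 56

Range = 56


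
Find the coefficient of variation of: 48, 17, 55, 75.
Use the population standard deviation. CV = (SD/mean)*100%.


Mean = 48.7500
SD = 20.8372
CV = (20.8372/48.7500)*100 = 42.7429%

CV = 42.7429%


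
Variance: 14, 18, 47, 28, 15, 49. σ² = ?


Mean = 28.5000
Squared deviations: 210.2500, 110.2500, 342.2500, 0.2500, 182.2500, 420.2500
Sum = 1265.5000
Variance = 1265.5000/6 = 210.9167

Variance = 210.9167


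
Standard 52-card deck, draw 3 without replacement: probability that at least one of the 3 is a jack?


P(at least one) = 1 - P(none)
P(none) = (48/52) × (47/51) × (46/50) = 0.782624
P(at least one) = 1 - 0.782624 = 0.2174

P = 0.2174


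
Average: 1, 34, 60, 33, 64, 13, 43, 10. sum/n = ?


Sum = 1 + 34 + 60 + 33 + 64 + 13 + 43 + 10 = 258
n = 8
Mean = 258/8 = 32.2500

Mean = 32.2500


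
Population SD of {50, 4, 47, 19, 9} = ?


Mean = 25.8000
Variance = 367.7600
SD = sqrt(367.7600) = 19.1771

SD = 19.1771


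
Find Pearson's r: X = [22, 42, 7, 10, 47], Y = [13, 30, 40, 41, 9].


Mean X = 25.6000, Mean Y = 26.6000
SD X = 16.304601, SD Y = 13.365628
Cov = -149.160000
r = -149.160000/(16.304601*13.365628) = -0.6845

r = -0.6845


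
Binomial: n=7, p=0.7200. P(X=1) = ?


C(7,1) = 7
p^1 = 0.720000
(1-p)^6 = 0.000482
P = 7 * 0.720000 * 0.000482 = 0.0024

P(X=1) = 0.0024


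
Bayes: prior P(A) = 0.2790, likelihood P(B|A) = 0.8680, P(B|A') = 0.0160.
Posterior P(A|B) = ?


P(B) = P(B|A)*P(A) + P(B|A')*P(A')
= 0.8680*0.2790 + 0.0160*0.7210
= 0.242172 + 0.011536 = 0.253708
P(A|B) = 0.242172/0.253708 = 0.9545

P(A|B) = 0.9545


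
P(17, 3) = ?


P(17,3) = 17!/14!
= 355687428096000/87178291200
= 4080

P(17,3) = 4080


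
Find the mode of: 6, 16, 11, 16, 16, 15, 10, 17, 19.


Frequencies: 6:1, 10:1, 11:1, 15:1, 16:3, 17:1, 19:1
Max frequency = 3
Mode = 16

Mode = 16


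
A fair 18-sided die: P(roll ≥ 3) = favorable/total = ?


Favorable outcomes (roll ≥ 3): 16
Total outcomes = 18
P = 16/18 = 0.8889

P = 0.8889


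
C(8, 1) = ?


C(8,1) = 8!/(1! × 7!)
= 40320/(1 × 5040)
= 8

C(8,1) = 8


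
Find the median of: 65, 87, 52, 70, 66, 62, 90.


Sorted: 52, 62, 65, 66, 70, 87, 90
n = 7 (odd)
Middle value = 66

Median = 66


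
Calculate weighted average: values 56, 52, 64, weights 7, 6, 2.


Numerator = 56*7 + 52*6 + 64*2 = 832
Denominator = 7 + 6 + 2 = 15
WM = 832/15 = 55.4667

WM = 55.4667


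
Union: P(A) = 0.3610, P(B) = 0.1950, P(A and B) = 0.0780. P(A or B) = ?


P(A∪B) = 0.3610 + 0.1950 - 0.0780
= 0.5560 - 0.0780
= 0.4780

P(A∪B) = 0.4780


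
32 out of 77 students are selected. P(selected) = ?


P = 32/77 = 0.4156

P = 0.4156


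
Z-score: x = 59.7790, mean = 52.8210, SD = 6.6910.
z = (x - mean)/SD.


z = (59.7790 - 52.8210)/6.6910
= 6.9580/6.6910
= 1.0399

z = 1.0399


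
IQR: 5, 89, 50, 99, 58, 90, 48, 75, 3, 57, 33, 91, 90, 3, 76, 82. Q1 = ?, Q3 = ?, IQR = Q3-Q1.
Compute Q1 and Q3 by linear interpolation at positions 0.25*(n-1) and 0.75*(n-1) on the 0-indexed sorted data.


Sorted: 3, 3, 5, 33, 48, 50, 57, 58, 75, 76, 82, 89, 90, 90, 91, 99
Q1 (25th %ile) = 44.2500
Q3 (75th %ile) = 89.2500
IQR = 89.2500 - 44.2500 = 45.0000

IQR = 45.0000


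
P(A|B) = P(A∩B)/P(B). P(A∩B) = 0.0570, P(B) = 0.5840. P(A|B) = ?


P(A|B) = 0.0570/0.5840 = 0.0976

P(A|B) = 0.0976


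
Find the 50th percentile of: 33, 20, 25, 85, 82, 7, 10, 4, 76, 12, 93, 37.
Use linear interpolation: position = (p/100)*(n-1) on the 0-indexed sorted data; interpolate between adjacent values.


Sorted: 4, 7, 10, 12, 20, 25, 33, 37, 76, 82, 85, 93
n = 12
Index = 50/100 * 11 = 5.5000
Lower = data[5] = 25, Upper = data[6] = 33
P50 = 25 + 0.5000*(8) = 29.0000

P50 = 29.0000


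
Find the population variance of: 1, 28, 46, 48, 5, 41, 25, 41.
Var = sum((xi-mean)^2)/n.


Mean = 29.3750
Squared deviations: 805.1406, 1.8906, 276.3906, 346.8906, 594.1406, 135.1406, 19.1406, 135.1406
Sum = 2313.8750
Variance = 2313.8750/8 = 289.2344

Variance = 289.2344


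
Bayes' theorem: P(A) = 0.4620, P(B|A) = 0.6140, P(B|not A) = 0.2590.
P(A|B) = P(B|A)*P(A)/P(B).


P(B) = P(B|A)*P(A) + P(B|A')*P(A')
= 0.6140*0.4620 + 0.2590*0.5380
= 0.283668 + 0.139342 = 0.423010
P(A|B) = 0.283668/0.423010 = 0.6706

P(A|B) = 0.6706


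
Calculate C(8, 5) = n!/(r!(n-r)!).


C(8,5) = 8!/(5! × 3!)
= 40320/(120 × 6)
= 56

C(8,5) = 56


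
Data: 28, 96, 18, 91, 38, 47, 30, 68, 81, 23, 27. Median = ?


Sorted: 18, 23, 27, 28, 30, 38, 47, 68, 81, 91, 96
n = 11 (odd)
Middle value = 38

Median = 38


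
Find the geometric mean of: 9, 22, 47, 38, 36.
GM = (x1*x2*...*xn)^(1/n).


Product = 9 × 22 × 47 × 38 × 36 = 12730608
GM = 12730608^(1/5) = 26.3615

GM = 26.3615


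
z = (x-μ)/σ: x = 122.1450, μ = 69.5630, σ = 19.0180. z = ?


z = (122.1450 - 69.5630)/19.0180
= 52.5820/19.0180
= 2.7649

z = 2.7649


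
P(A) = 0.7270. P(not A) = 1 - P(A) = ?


P(not A) = 1 - 0.7270 = 0.2730

P(not A) = 0.2730


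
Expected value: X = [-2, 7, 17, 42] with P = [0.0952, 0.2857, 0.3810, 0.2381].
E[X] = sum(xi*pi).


E[X] = -2*0.0952 + 7*0.2857 + 17*0.3810 + 42*0.2381
= -0.1904 + 1.9999 + 6.4770 + 10.0002
= 18.2867

E[X] = 18.2867


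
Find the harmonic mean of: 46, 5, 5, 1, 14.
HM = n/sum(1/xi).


Sum of reciprocals = 1/46 + 1/5 + 1/5 + 1/1 + 1/14 = 1.493168
HM = 5/1.493168 = 3.3486

HM = 3.3486


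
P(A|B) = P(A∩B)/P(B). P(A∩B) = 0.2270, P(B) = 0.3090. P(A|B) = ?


P(A|B) = 0.2270/0.3090 = 0.7346

P(A|B) = 0.7346


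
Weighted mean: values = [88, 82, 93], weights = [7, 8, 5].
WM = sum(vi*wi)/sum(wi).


Numerator = 88*7 + 82*8 + 93*5 = 1737
Denominator = 7 + 8 + 5 = 20
WM = 1737/20 = 86.8500

WM = 86.8500


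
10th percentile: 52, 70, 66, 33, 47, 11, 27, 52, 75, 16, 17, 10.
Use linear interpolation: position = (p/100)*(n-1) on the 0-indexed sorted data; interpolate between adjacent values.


Sorted: 10, 11, 16, 17, 27, 33, 47, 52, 52, 66, 70, 75
n = 12
Index = 10/100 * 11 = 1.1000
Lower = data[1] = 11, Upper = data[2] = 16
P10 = 11 + 0.1000*(5) = 11.5000

P10 = 11.5000


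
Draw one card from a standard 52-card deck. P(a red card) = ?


26 red cards in 52 cards
P = 26/52 = 0.5000

P = 0.5000


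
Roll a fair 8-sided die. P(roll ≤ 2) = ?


Favorable outcomes (roll ≤ 2): 2
Total outcomes = 8
P = 2/8 = 0.2500

P = 0.2500


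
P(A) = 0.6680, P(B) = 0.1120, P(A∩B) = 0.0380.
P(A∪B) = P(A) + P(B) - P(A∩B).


P(A∪B) = 0.6680 + 0.1120 - 0.0380
= 0.7800 - 0.0380
= 0.7420

P(A∪B) = 0.7420


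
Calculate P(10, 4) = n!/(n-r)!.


P(10,4) = 10!/6!
= 3628800/720
= 5040

P(10,4) = 5040


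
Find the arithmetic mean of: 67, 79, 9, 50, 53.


Sum = 67 + 79 + 9 + 50 + 53 = 258
n = 5
Mean = 258/5 = 51.6000

Mean = 51.6000


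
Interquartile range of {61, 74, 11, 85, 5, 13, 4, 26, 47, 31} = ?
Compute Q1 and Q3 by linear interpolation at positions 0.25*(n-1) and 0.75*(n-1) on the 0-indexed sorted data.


Sorted: 4, 5, 11, 13, 26, 31, 47, 61, 74, 85
Q1 (25th %ile) = 11.5000
Q3 (75th %ile) = 57.5000
IQR = 57.5000 - 11.5000 = 46.0000

IQR = 46.0000


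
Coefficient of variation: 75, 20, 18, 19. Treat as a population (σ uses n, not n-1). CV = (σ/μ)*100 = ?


Mean = 33.0000
SD = 24.2590
CV = (24.2590/33.0000)*100 = 73.5122%

CV = 73.5122%


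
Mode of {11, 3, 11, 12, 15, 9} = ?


Frequencies: 3:1, 9:1, 11:2, 12:1, 15:1
Max frequency = 2
Mode = 11

Mode = 11


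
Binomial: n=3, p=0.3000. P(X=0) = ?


C(3,0) = 1
p^0 = 1.000000
(1-p)^3 = 0.343000
P = 1 * 1.000000 * 0.343000 = 0.3430

P(X=0) = 0.3430


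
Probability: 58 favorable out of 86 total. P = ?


P = 58/86 = 0.6744

P = 0.6744


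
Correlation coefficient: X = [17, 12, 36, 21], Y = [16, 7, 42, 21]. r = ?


Mean X = 21.5000, Mean Y = 21.5000
SD X = 8.958236, SD Y = 12.854960
Cov = 115.000000
r = 115.000000/(8.958236*12.854960) = 0.9986

r = 0.9986


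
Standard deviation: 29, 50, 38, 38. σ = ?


Mean = 38.7500
Variance = 55.6875
SD = sqrt(55.6875) = 7.4624

SD = 7.4624


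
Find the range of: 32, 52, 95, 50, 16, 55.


Max = 95, Min = 16
Range = 95 - 16 = 79

Range = 79


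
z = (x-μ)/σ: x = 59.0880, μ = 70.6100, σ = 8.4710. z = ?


z = (59.0880 - 70.6100)/8.4710
= -11.5220/8.4710
= -1.3602

z = -1.3602


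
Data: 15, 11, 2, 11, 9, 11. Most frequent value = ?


Frequencies: 2:1, 9:1, 11:3, 15:1
Max frequency = 3
Mode = 11

Mode = 11


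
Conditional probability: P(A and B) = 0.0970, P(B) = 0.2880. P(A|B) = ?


P(A|B) = 0.0970/0.2880 = 0.3368

P(A|B) = 0.3368


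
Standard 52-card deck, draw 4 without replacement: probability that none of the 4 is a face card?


P(no face cards) = (40/52) × (39/51) × (38/50) × (37/49)
= 0.3376

P = 0.3376


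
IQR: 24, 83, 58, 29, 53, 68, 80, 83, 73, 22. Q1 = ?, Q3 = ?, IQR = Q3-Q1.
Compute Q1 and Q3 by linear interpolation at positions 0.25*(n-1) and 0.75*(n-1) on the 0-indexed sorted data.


Sorted: 22, 24, 29, 53, 58, 68, 73, 80, 83, 83
Q1 (25th %ile) = 35.0000
Q3 (75th %ile) = 78.2500
IQR = 78.2500 - 35.0000 = 43.2500

IQR = 43.2500


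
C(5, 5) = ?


C(5,5) = 5!/(5! × 0!)
= 120/(120 × 1)
= 1

C(5,5) = 1


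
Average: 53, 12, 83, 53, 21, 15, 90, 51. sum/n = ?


Sum = 53 + 12 + 83 + 53 + 21 + 15 + 90 + 51 = 378
n = 8
Mean = 378/8 = 47.2500

Mean = 47.2500


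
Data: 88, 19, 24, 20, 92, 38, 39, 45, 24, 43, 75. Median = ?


Sorted: 19, 20, 24, 24, 38, 39, 43, 45, 75, 88, 92
n = 11 (odd)
Middle value = 39

Median = 39


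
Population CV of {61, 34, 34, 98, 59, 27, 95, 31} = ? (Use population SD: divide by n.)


Mean = 54.8750
SD = 26.7929
CV = (26.7929/54.8750)*100 = 48.8253%

CV = 48.8253%


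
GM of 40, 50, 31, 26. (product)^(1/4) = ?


Product = 40 × 50 × 31 × 26 = 1612000
GM = 1612000^(1/4) = 35.6321

GM = 35.6321


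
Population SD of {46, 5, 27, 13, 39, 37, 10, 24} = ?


Mean = 25.1250
Variance = 194.3594
SD = sqrt(194.3594) = 13.9413

SD = 13.9413


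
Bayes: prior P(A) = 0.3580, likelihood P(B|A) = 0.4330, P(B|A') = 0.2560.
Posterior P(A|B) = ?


P(B) = P(B|A)*P(A) + P(B|A')*P(A')
= 0.4330*0.3580 + 0.2560*0.6420
= 0.155014 + 0.164352 = 0.319366
P(A|B) = 0.155014/0.319366 = 0.4854

P(A|B) = 0.4854


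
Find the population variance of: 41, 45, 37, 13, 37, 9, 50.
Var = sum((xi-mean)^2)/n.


Mean = 33.1429
Squared deviations: 61.7347, 140.5918, 14.8776, 405.7347, 14.8776, 582.8776, 284.1633
Sum = 1504.8571
Variance = 1504.8571/7 = 214.9796

Variance = 214.9796


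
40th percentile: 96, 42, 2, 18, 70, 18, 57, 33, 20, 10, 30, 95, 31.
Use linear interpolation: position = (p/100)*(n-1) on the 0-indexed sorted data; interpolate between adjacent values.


Sorted: 2, 10, 18, 18, 20, 30, 31, 33, 42, 57, 70, 95, 96
n = 13
Index = 40/100 * 12 = 4.8000
Lower = data[4] = 20, Upper = data[5] = 30
P40 = 20 + 0.8000*(10) = 28.0000

P40 = 28.0000


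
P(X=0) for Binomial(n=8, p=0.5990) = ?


C(8,0) = 1
p^0 = 1.000000
(1-p)^8 = 0.000669
P = 1 * 1.000000 * 0.000669 = 0.0007

P(X=0) = 0.0007


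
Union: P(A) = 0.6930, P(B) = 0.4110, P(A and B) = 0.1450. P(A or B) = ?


P(A∪B) = 0.6930 + 0.4110 - 0.1450
= 1.1040 - 0.1450
= 0.9590

P(A∪B) = 0.9590


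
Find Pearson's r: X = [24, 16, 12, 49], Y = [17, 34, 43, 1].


Mean X = 25.2500, Mean Y = 23.7500
SD X = 14.376630, SD Y = 16.114822
Cov = -220.437500
r = -220.437500/(14.376630*16.114822) = -0.9515

r = -0.9515


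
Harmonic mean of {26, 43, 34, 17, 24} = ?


Sum of reciprocals = 1/26 + 1/43 + 1/34 + 1/17 + 1/24 = 0.191619
HM = 5/0.191619 = 26.0934

HM = 26.0934


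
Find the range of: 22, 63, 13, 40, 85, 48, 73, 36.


Max = 85, Min = 13
Range = 85 - 13 = 72

Range = 72


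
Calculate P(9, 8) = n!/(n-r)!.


P(9,8) = 9!/1!
= 362880/1
= 362880

P(9,8) = 362880


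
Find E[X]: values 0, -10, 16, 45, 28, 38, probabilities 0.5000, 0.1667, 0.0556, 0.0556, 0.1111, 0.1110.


E[X] = 0*0.5000 - 10*0.1667 + 16*0.0556 + 45*0.0556 + 28*0.1111 + 38*0.1110
= 0 - 1.6670 + 0.8896 + 2.5020 + 3.1108 + 4.2180
= 9.0534

E[X] = 9.0534


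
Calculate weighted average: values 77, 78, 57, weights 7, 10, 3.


Numerator = 77*7 + 78*10 + 57*3 = 1490
Denominator = 7 + 10 + 3 = 20
WM = 1490/20 = 74.5000

WM = 74.5000


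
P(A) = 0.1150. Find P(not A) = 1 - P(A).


P(not A) = 1 - 0.1150 = 0.8850

P(not A) = 0.8850


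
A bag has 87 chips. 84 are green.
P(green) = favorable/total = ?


P = 84/87 = 0.9655

P = 0.9655


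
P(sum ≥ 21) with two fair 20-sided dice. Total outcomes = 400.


Total outcomes = 20×20 = 400
Favorable (sum ≥ 21): 210
P = 210/400 = 0.5250

P = 0.5250


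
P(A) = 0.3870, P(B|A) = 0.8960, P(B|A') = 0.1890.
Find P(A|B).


P(B) = P(B|A)*P(A) + P(B|A')*P(A')
= 0.8960*0.3870 + 0.1890*0.6130
= 0.346752 + 0.115857 = 0.462609
P(A|B) = 0.346752/0.462609 = 0.7496

P(A|B) = 0.7496


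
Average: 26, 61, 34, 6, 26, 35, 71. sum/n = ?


Sum = 26 + 61 + 34 + 6 + 26 + 35 + 71 = 259
n = 7
Mean = 259/7 = 37.0000

Mean = 37.0000


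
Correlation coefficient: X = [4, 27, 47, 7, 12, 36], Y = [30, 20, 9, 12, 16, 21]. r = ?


Mean X = 22.1667, Mean Y = 18.0000
SD X = 15.784134, SD Y = 6.806859
Cov = -46.500000
r = -46.500000/(15.784134*6.806859) = -0.4328

r = -0.4328


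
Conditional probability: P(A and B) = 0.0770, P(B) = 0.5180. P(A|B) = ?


P(A|B) = 0.0770/0.5180 = 0.1486

P(A|B) = 0.1486


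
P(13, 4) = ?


P(13,4) = 13!/9!
= 6227020800/362880
= 17160

P(13,4) = 17160


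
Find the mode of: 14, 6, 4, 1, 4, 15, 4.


Frequencies: 1:1, 4:3, 6:1, 14:1, 15:1
Max frequency = 3
Mode = 4

Mode = 4


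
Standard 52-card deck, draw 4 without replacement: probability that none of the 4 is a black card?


P(no black cards) = (26/52) × (25/51) × (24/50) × (23/49)
= 0.0552

P = 0.0552


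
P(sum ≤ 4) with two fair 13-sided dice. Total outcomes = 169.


Total outcomes = 13×13 = 169
Favorable (sum ≤ 4): 6
P = 6/169 = 0.0355

P = 0.0355


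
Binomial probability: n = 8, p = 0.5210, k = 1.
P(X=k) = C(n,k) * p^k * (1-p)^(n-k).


C(8,1) = 8
p^1 = 0.521000
(1-p)^7 = 0.005786
P = 8 * 0.521000 * 0.005786 = 0.0241

P(X=1) = 0.0241


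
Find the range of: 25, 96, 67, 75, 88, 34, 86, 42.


Max = 96, Min = 25
Range = 96 - 25 = 71

Range = 71


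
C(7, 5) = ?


C(7,5) = 7!/(5! × 2!)
= 5040/(120 × 2)
= 21

C(7,5) = 21


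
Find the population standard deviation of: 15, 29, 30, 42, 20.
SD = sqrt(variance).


Mean = 27.2000
Variance = 86.1600
SD = sqrt(86.1600) = 9.2822

SD = 9.2822


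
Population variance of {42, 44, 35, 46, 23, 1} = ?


Mean = 31.8333
Squared deviations: 103.3611, 148.0278, 10.0278, 200.6944, 78.0278, 950.6944
Sum = 1490.8333
Variance = 1490.8333/6 = 248.4722

Variance = 248.4722


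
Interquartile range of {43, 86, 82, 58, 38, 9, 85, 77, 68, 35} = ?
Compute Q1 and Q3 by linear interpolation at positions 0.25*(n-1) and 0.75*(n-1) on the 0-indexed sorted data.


Sorted: 9, 35, 38, 43, 58, 68, 77, 82, 85, 86
Q1 (25th %ile) = 39.2500
Q3 (75th %ile) = 80.7500
IQR = 80.7500 - 39.2500 = 41.5000

IQR = 41.5000


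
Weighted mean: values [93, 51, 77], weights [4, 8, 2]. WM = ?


Numerator = 93*4 + 51*8 + 77*2 = 934
Denominator = 4 + 8 + 2 = 14
WM = 934/14 = 66.7143

WM = 66.7143


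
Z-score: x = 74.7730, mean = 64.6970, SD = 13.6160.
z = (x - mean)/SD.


z = (74.7730 - 64.6970)/13.6160
= 10.0760/13.6160
= 0.7400

z = 0.7400


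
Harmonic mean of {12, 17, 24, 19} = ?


Sum of reciprocals = 1/12 + 1/17 + 1/24 + 1/19 = 0.236455
HM = 4/0.236455 = 16.9165

HM = 16.9165


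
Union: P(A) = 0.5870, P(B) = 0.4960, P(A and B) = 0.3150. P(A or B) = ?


P(A∪B) = 0.5870 + 0.4960 - 0.3150
= 1.0830 - 0.3150
= 0.7680

P(A∪B) = 0.7680


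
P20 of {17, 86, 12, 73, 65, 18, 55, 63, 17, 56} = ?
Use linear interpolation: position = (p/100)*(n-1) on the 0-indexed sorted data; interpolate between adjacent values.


Sorted: 12, 17, 17, 18, 55, 56, 63, 65, 73, 86
n = 10
Index = 20/100 * 9 = 1.8000
Lower = data[1] = 17, Upper = data[2] = 17
P20 = 17 + 0.8000*(0) = 17.0000

P20 = 17.0000


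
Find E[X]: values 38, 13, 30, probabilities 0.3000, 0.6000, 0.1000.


E[X] = 38*0.3000 + 13*0.6000 + 30*0.1000
= 11.4000 + 7.8000 + 3.0000
= 22.2000

E[X] = 22.2000


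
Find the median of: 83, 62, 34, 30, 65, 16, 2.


Sorted: 2, 16, 30, 34, 62, 65, 83
n = 7 (odd)
Middle value = 34

Median = 34


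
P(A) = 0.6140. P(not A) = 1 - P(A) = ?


P(not A) = 1 - 0.6140 = 0.3860

P(not A) = 0.3860


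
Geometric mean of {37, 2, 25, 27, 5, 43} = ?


Product = 37 × 2 × 25 × 27 × 5 × 43 = 10739250
GM = 10739250^(1/6) = 14.8535

GM = 14.8535


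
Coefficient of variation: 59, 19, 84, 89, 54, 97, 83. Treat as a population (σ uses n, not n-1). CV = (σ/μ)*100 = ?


Mean = 69.2857
SD = 25.1550
CV = (25.1550/69.2857)*100 = 36.3062%

CV = 36.3062%


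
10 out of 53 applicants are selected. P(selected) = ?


P = 10/53 = 0.1887

P = 0.1887


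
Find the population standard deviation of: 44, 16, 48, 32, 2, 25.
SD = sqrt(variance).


Mean = 27.8333
Variance = 250.1389
SD = sqrt(250.1389) = 15.8158

SD = 15.8158


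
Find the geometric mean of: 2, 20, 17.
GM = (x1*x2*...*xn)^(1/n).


Product = 2 × 20 × 17 = 680
GM = 680^(1/3) = 8.7937

GM = 8.7937


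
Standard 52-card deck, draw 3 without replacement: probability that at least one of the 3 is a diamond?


P(at least one) = 1 - P(none)
P(none) = (39/52) × (38/51) × (37/50) = 0.413529
P(at least one) = 1 - 0.413529 = 0.5865

P = 0.5865


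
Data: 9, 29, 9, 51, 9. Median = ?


Sorted: 9, 9, 9, 29, 51
n = 5 (odd)
Middle value = 9

Median = 9


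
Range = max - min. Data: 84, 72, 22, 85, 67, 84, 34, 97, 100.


Max = 100, Min = 22
Range = 100 - 22 = 78

Range = 78


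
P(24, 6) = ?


P(24,6) = 24!/18!
= 620448401733239439360000/6402373705728000
= 96909120

P(24,6) = 96909120


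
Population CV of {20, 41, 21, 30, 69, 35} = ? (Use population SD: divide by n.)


Mean = 36.0000
SD = 16.4924
CV = (16.4924/36.0000)*100 = 45.8123%

CV = 45.8123%


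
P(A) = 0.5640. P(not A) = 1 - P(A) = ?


P(not A) = 1 - 0.5640 = 0.4360

P(not A) = 0.4360


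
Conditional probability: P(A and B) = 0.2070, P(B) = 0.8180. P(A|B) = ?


P(A|B) = 0.2070/0.8180 = 0.2531

P(A|B) = 0.2531


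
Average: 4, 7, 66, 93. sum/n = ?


Sum = 4 + 7 + 66 + 93 = 170
n = 4
Mean = 170/4 = 42.5000

Mean = 42.5000


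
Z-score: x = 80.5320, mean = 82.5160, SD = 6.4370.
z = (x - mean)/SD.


z = (80.5320 - 82.5160)/6.4370
= -1.9840/6.4370
= -0.3082

z = -0.3082


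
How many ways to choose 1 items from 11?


C(11,1) = 11!/(1! × 10!)
= 39916800/(1 × 3628800)
= 11

C(11,1) = 11


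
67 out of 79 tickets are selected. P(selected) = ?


P = 67/79 = 0.8481

P = 0.8481


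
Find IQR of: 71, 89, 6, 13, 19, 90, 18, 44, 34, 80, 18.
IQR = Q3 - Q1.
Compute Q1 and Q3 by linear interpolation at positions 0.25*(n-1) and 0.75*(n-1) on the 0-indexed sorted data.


Sorted: 6, 13, 18, 18, 19, 34, 44, 71, 80, 89, 90
Q1 (25th %ile) = 18.0000
Q3 (75th %ile) = 75.5000
IQR = 75.5000 - 18.0000 = 57.5000

IQR = 57.5000


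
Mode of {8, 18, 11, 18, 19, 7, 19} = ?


Frequencies: 7:1, 8:1, 11:1, 18:2, 19:2
Max frequency = 2
Mode = 18, 19

Mode = 18, 19


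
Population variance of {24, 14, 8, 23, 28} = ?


Mean = 19.4000
Squared deviations: 21.1600, 29.1600, 129.9600, 12.9600, 73.9600
Sum = 267.2000
Variance = 267.2000/5 = 53.4400

Variance = 53.4400


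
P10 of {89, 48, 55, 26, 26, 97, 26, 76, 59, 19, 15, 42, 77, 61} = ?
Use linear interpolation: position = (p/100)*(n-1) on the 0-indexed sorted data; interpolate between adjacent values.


Sorted: 15, 19, 26, 26, 26, 42, 48, 55, 59, 61, 76, 77, 89, 97
n = 14
Index = 10/100 * 13 = 1.3000
Lower = data[1] = 19, Upper = data[2] = 26
P10 = 19 + 0.3000*(7) = 21.1000

P10 = 21.1000


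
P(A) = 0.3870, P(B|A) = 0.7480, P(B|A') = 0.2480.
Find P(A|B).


P(B) = P(B|A)*P(A) + P(B|A')*P(A')
= 0.7480*0.3870 + 0.2480*0.6130
= 0.289476 + 0.152024 = 0.441500
P(A|B) = 0.289476/0.441500 = 0.6557

P(A|B) = 0.6557


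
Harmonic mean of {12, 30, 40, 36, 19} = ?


Sum of reciprocals = 1/12 + 1/30 + 1/40 + 1/36 + 1/19 = 0.222076
HM = 5/0.222076 = 22.5148

HM = 22.5148


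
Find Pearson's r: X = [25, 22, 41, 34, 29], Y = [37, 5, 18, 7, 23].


Mean X = 30.2000, Mean Y = 18.0000
SD X = 6.734983, SD Y = 11.627553
Cov = -8.000000
r = -8.000000/(6.734983*11.627553) = -0.1022

r = -0.1022


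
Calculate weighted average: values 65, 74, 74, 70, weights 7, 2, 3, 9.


Numerator = 65*7 + 74*2 + 74*3 + 70*9 = 1455
Denominator = 7 + 2 + 3 + 9 = 21
WM = 1455/21 = 69.2857

WM = 69.2857


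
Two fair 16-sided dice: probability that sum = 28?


Total outcomes = 16×16 = 256
Favorable (sum = 28): 5
P = 5/256 = 0.0195

P = 0.0195


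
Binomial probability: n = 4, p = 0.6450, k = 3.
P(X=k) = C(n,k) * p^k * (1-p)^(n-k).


C(4,3) = 4
p^3 = 0.268336
(1-p)^1 = 0.355000
P = 4 * 0.268336 * 0.355000 = 0.3810

P(X=3) = 0.3810


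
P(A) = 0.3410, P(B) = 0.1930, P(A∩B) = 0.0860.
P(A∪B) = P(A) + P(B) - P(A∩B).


P(A∪B) = 0.3410 + 0.1930 - 0.0860
= 0.5340 - 0.0860
= 0.4480

P(A∪B) = 0.4480


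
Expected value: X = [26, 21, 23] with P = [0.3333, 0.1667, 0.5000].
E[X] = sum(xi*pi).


E[X] = 26*0.3333 + 21*0.1667 + 23*0.5000
= 8.6658 + 3.5007 + 11.5000
= 23.6665

E[X] = 23.6665


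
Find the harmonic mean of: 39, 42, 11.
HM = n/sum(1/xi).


Sum of reciprocals = 1/39 + 1/42 + 1/11 = 0.140360
HM = 3/0.140360 = 21.3737

HM = 21.3737


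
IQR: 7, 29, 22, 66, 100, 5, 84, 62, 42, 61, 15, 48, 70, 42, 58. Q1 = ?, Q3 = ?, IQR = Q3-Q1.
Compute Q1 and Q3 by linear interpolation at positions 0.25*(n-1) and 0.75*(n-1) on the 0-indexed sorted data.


Sorted: 5, 7, 15, 22, 29, 42, 42, 48, 58, 61, 62, 66, 70, 84, 100
Q1 (25th %ile) = 25.5000
Q3 (75th %ile) = 64.0000
IQR = 64.0000 - 25.5000 = 38.5000

IQR = 38.5000


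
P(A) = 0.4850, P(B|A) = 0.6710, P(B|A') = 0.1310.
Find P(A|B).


P(B) = P(B|A)*P(A) + P(B|A')*P(A')
= 0.6710*0.4850 + 0.1310*0.5150
= 0.325435 + 0.067465 = 0.392900
P(A|B) = 0.325435/0.392900 = 0.8283

P(A|B) = 0.8283


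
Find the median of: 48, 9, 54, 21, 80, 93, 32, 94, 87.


Sorted: 9, 21, 32, 48, 54, 80, 87, 93, 94
n = 9 (odd)
Middle value = 54

Median = 54


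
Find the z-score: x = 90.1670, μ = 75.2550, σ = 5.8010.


z = (90.1670 - 75.2550)/5.8010
= 14.9120/5.8010
= 2.5706

z = 2.5706


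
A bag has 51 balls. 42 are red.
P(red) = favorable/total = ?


P = 42/51 = 0.8235

P = 0.8235


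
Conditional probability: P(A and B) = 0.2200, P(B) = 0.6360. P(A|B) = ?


P(A|B) = 0.2200/0.6360 = 0.3459

P(A|B) = 0.3459


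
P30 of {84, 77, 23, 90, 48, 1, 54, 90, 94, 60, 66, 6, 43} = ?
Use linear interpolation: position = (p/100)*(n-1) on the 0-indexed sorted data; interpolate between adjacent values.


Sorted: 1, 6, 23, 43, 48, 54, 60, 66, 77, 84, 90, 90, 94
n = 13
Index = 30/100 * 12 = 3.6000
Lower = data[3] = 43, Upper = data[4] = 48
P30 = 43 + 0.6000*(5) = 46.0000

P30 = 46.0000


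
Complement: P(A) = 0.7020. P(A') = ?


P(not A) = 1 - 0.7020 = 0.2980

P(not A) = 0.2980


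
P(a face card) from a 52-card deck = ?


12 face cards in 52 cards
P = 12/52 = 0.2308

P = 0.2308


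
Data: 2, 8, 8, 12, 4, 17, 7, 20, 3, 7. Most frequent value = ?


Frequencies: 2:1, 3:1, 4:1, 7:2, 8:2, 12:1, 17:1, 20:1
Max frequency = 2
Mode = 7, 8

Mode = 7, 8


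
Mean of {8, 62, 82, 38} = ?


Sum = 8 + 62 + 82 + 38 = 190
n = 4
Mean = 190/4 = 47.5000

Mean = 47.5000


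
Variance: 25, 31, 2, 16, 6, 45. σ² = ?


Mean = 20.8333
Squared deviations: 17.3611, 103.3611, 354.6944, 23.3611, 220.0278, 584.0278
Sum = 1302.8333
Variance = 1302.8333/6 = 217.1389

Variance = 217.1389


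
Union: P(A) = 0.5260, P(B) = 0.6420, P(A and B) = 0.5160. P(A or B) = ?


P(A∪B) = 0.5260 + 0.6420 - 0.5160
= 1.1680 - 0.5160
= 0.6520

P(A∪B) = 0.6520


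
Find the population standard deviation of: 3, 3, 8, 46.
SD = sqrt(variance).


Mean = 15.0000
Variance = 324.5000
SD = sqrt(324.5000) = 18.0139

SD = 18.0139


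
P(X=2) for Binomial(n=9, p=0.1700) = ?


C(9,2) = 36
p^2 = 0.028900
(1-p)^7 = 0.271361
P = 36 * 0.028900 * 0.271361 = 0.2823

P(X=2) = 0.2823


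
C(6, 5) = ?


C(6,5) = 6!/(5! × 1!)
= 720/(120 × 1)
= 6

C(6,5) = 6


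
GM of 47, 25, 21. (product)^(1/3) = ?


Product = 47 × 25 × 21 = 24675
GM = 24675^(1/3) = 29.1129

GM = 29.1129


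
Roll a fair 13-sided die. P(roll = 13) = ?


Favorable outcomes (roll = 13): 1
Total outcomes = 13
P = 1/13 = 0.0769

P = 0.0769


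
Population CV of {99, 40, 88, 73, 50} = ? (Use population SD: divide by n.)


Mean = 70.0000
SD = 22.2441
CV = (22.2441/70.0000)*100 = 31.7773%

CV = 31.7773%
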